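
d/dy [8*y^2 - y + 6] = 16*y - 1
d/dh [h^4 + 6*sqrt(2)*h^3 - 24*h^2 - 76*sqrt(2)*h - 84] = 4*h^3 + 18*sqrt(2)*h^2 - 48*h - 76*sqrt(2)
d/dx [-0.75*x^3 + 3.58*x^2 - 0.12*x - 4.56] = -2.25*x^2 + 7.16*x - 0.12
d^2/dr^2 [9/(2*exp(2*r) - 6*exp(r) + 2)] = 9*((3 - 4*exp(r))*(exp(2*r) - 3*exp(r) + 1) + 2*(2*exp(r) - 3)^2*exp(r))*exp(r)/(2*(exp(2*r) - 3*exp(r) + 1)^3)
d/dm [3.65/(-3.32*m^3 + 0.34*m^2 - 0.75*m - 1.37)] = (36.354*m^2 - 2.482*m + 2.7375)/(3.32*m^3 - 0.34*m^2 + 0.75*m + 1.37)^2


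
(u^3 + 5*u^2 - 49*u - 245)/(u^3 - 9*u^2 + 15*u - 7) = (u^2 + 12*u + 35)/(u^2 - 2*u + 1)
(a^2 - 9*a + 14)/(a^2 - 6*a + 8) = (a - 7)/(a - 4)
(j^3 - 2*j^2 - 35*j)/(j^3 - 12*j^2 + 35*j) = (j + 5)/(j - 5)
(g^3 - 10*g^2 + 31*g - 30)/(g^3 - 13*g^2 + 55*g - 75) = (g - 2)/(g - 5)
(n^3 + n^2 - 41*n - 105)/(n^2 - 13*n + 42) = (n^2 + 8*n + 15)/(n - 6)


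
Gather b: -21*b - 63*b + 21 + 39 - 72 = -84*b - 12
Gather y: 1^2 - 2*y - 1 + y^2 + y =y^2 - y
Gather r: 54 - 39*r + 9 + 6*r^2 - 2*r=6*r^2 - 41*r + 63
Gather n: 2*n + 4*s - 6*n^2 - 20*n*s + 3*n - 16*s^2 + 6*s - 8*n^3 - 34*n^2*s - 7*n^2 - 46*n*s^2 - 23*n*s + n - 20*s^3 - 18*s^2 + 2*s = -8*n^3 + n^2*(-34*s - 13) + n*(-46*s^2 - 43*s + 6) - 20*s^3 - 34*s^2 + 12*s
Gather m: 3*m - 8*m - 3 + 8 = 5 - 5*m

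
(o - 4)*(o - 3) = o^2 - 7*o + 12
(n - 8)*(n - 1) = n^2 - 9*n + 8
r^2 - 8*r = r*(r - 8)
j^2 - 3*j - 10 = (j - 5)*(j + 2)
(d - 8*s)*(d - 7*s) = d^2 - 15*d*s + 56*s^2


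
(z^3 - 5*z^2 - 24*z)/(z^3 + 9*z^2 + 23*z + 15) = z*(z - 8)/(z^2 + 6*z + 5)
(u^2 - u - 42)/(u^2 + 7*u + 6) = (u - 7)/(u + 1)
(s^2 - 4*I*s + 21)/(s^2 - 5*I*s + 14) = (s + 3*I)/(s + 2*I)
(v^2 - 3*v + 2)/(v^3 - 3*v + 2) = (v - 2)/(v^2 + v - 2)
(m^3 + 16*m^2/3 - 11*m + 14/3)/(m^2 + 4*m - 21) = (3*m^2 - 5*m + 2)/(3*(m - 3))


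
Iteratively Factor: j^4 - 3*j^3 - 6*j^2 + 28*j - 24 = (j - 2)*(j^3 - j^2 - 8*j + 12) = (j - 2)^2*(j^2 + j - 6) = (j - 2)^3*(j + 3)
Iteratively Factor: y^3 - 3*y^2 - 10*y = (y + 2)*(y^2 - 5*y) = y*(y + 2)*(y - 5)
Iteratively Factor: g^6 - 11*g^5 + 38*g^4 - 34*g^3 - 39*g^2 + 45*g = (g)*(g^5 - 11*g^4 + 38*g^3 - 34*g^2 - 39*g + 45) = g*(g - 1)*(g^4 - 10*g^3 + 28*g^2 - 6*g - 45) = g*(g - 1)*(g + 1)*(g^3 - 11*g^2 + 39*g - 45) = g*(g - 3)*(g - 1)*(g + 1)*(g^2 - 8*g + 15) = g*(g - 3)^2*(g - 1)*(g + 1)*(g - 5)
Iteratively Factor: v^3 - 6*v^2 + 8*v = (v - 4)*(v^2 - 2*v) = v*(v - 4)*(v - 2)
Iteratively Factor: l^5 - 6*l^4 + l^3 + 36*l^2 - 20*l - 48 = (l - 3)*(l^4 - 3*l^3 - 8*l^2 + 12*l + 16) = (l - 3)*(l - 2)*(l^3 - l^2 - 10*l - 8) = (l - 4)*(l - 3)*(l - 2)*(l^2 + 3*l + 2) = (l - 4)*(l - 3)*(l - 2)*(l + 2)*(l + 1)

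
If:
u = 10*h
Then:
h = u/10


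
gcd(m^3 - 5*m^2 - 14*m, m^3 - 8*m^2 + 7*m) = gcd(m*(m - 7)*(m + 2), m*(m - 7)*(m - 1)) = m^2 - 7*m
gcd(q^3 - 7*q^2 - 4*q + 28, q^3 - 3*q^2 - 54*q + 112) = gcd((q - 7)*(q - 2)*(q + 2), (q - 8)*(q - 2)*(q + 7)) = q - 2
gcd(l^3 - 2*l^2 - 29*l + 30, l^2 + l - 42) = l - 6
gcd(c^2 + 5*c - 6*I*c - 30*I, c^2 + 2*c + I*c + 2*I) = 1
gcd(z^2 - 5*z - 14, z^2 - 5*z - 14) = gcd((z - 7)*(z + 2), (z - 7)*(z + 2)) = z^2 - 5*z - 14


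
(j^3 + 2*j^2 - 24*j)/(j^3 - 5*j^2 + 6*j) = (j^2 + 2*j - 24)/(j^2 - 5*j + 6)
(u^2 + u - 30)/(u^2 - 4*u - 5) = (u + 6)/(u + 1)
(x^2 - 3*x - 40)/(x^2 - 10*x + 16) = (x + 5)/(x - 2)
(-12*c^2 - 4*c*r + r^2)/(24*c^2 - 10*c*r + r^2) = (2*c + r)/(-4*c + r)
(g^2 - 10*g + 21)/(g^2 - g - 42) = (g - 3)/(g + 6)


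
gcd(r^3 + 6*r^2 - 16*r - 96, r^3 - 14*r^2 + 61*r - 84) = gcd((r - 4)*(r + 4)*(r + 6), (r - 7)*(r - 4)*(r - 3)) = r - 4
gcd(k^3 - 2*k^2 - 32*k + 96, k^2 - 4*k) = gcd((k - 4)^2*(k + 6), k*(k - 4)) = k - 4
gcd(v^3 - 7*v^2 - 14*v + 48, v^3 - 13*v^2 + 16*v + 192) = v^2 - 5*v - 24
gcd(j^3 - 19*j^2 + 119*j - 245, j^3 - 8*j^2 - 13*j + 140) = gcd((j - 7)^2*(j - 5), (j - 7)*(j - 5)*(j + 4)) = j^2 - 12*j + 35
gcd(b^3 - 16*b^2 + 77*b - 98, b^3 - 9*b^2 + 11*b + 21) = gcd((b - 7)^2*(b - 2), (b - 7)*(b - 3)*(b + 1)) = b - 7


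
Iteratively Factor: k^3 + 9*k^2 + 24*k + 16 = (k + 4)*(k^2 + 5*k + 4) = (k + 4)^2*(k + 1)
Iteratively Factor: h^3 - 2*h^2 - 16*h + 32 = (h - 4)*(h^2 + 2*h - 8) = (h - 4)*(h - 2)*(h + 4)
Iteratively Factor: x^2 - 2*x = (x)*(x - 2)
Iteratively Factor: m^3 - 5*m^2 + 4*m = (m)*(m^2 - 5*m + 4) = m*(m - 1)*(m - 4)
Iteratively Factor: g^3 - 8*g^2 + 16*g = (g)*(g^2 - 8*g + 16) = g*(g - 4)*(g - 4)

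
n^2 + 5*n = n*(n + 5)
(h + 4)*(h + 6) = h^2 + 10*h + 24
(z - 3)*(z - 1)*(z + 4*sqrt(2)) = z^3 - 4*z^2 + 4*sqrt(2)*z^2 - 16*sqrt(2)*z + 3*z + 12*sqrt(2)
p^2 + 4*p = p*(p + 4)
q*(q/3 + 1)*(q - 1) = q^3/3 + 2*q^2/3 - q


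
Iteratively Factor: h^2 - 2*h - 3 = (h - 3)*(h + 1)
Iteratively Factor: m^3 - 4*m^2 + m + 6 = (m - 2)*(m^2 - 2*m - 3) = (m - 3)*(m - 2)*(m + 1)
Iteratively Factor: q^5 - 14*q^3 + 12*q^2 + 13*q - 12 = (q + 4)*(q^4 - 4*q^3 + 2*q^2 + 4*q - 3) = (q - 1)*(q + 4)*(q^3 - 3*q^2 - q + 3) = (q - 1)*(q + 1)*(q + 4)*(q^2 - 4*q + 3) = (q - 1)^2*(q + 1)*(q + 4)*(q - 3)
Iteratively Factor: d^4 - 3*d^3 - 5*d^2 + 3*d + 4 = (d + 1)*(d^3 - 4*d^2 - d + 4) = (d - 4)*(d + 1)*(d^2 - 1) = (d - 4)*(d - 1)*(d + 1)*(d + 1)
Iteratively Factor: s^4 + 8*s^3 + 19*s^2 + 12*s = (s + 4)*(s^3 + 4*s^2 + 3*s) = s*(s + 4)*(s^2 + 4*s + 3) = s*(s + 3)*(s + 4)*(s + 1)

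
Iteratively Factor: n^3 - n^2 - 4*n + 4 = (n - 1)*(n^2 - 4) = (n - 2)*(n - 1)*(n + 2)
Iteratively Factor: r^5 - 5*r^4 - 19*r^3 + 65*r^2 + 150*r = (r + 3)*(r^4 - 8*r^3 + 5*r^2 + 50*r) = (r - 5)*(r + 3)*(r^3 - 3*r^2 - 10*r) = (r - 5)*(r + 2)*(r + 3)*(r^2 - 5*r) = r*(r - 5)*(r + 2)*(r + 3)*(r - 5)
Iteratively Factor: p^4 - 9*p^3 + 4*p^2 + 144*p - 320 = (p - 4)*(p^3 - 5*p^2 - 16*p + 80) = (p - 4)*(p + 4)*(p^2 - 9*p + 20) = (p - 5)*(p - 4)*(p + 4)*(p - 4)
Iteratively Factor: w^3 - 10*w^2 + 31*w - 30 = (w - 5)*(w^2 - 5*w + 6) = (w - 5)*(w - 2)*(w - 3)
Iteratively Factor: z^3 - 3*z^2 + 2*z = (z - 2)*(z^2 - z) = z*(z - 2)*(z - 1)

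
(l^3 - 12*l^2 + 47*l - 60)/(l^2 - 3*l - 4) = (l^2 - 8*l + 15)/(l + 1)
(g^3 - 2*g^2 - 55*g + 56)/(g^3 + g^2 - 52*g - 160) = (g^2 + 6*g - 7)/(g^2 + 9*g + 20)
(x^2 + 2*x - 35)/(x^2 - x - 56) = (x - 5)/(x - 8)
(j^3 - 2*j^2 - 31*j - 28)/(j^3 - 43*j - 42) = (j + 4)/(j + 6)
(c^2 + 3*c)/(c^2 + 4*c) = (c + 3)/(c + 4)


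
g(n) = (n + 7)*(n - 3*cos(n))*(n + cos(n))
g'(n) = (1 - sin(n))*(n + 7)*(n - 3*cos(n)) + (n + 7)*(n + cos(n))*(3*sin(n) + 1) + (n - 3*cos(n))*(n + cos(n)) = -(n + 7)*(n - 3*cos(n))*(sin(n) - 1) + (n + 7)*(n + cos(n))*(3*sin(n) + 1) + (n - 3*cos(n))*(n + cos(n))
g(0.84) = -13.74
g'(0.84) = 34.14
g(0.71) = -17.72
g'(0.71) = 26.96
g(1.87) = 38.48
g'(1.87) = 59.45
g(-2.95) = 0.08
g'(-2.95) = -6.83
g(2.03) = 48.14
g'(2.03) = 61.33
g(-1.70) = 12.73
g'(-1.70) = 7.68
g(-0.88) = 4.15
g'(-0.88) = -27.62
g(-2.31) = 4.04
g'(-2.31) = 15.54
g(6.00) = 282.26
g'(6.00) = 88.23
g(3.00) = 120.00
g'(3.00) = 91.88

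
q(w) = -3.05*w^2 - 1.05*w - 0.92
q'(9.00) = -55.95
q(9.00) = -257.42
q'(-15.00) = 90.45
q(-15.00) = -671.42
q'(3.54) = -22.64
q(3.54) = -42.86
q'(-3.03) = 17.43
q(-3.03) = -25.74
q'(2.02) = -13.37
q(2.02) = -15.49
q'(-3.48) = 20.18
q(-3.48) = -34.20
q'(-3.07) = 17.68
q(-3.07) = -26.44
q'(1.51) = -10.26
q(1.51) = -9.46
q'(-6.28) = 37.26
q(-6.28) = -114.61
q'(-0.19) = 0.11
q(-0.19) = -0.83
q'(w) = -6.1*w - 1.05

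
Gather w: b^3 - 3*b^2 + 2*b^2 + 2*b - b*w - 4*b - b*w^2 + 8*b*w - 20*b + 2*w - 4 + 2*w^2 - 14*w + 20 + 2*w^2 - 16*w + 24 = b^3 - b^2 - 22*b + w^2*(4 - b) + w*(7*b - 28) + 40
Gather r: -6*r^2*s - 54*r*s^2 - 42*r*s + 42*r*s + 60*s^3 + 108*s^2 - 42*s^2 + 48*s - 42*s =-6*r^2*s - 54*r*s^2 + 60*s^3 + 66*s^2 + 6*s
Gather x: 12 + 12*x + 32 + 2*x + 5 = 14*x + 49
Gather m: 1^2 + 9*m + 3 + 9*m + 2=18*m + 6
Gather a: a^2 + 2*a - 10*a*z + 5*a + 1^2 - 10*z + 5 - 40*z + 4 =a^2 + a*(7 - 10*z) - 50*z + 10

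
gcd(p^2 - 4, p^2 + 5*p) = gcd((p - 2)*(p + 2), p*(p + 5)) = 1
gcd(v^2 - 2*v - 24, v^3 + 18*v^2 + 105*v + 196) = v + 4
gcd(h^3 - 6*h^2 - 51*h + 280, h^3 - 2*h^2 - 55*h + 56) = h^2 - h - 56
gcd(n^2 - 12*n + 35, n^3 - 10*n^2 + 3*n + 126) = n - 7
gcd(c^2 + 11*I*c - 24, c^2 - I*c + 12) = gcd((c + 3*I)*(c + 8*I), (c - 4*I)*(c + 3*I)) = c + 3*I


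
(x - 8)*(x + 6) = x^2 - 2*x - 48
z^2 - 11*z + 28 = (z - 7)*(z - 4)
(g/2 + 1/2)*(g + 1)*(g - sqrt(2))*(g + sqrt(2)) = g^4/2 + g^3 - g^2/2 - 2*g - 1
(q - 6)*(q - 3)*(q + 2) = q^3 - 7*q^2 + 36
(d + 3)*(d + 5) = d^2 + 8*d + 15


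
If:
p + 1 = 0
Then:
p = -1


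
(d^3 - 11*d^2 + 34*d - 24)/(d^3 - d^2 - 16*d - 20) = (-d^3 + 11*d^2 - 34*d + 24)/(-d^3 + d^2 + 16*d + 20)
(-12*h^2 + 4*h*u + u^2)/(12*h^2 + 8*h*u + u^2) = (-2*h + u)/(2*h + u)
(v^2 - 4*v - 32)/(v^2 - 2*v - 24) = (v - 8)/(v - 6)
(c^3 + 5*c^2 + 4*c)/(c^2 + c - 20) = c*(c^2 + 5*c + 4)/(c^2 + c - 20)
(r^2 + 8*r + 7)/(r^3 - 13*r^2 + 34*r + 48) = (r + 7)/(r^2 - 14*r + 48)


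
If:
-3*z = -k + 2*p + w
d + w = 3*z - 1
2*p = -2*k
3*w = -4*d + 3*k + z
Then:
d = 1 - z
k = 7*z/3 - 2/3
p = 2/3 - 7*z/3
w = 4*z - 2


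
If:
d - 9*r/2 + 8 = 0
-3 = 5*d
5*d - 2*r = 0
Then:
No Solution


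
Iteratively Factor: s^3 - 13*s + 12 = (s + 4)*(s^2 - 4*s + 3) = (s - 3)*(s + 4)*(s - 1)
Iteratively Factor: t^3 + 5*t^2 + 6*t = (t + 2)*(t^2 + 3*t) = (t + 2)*(t + 3)*(t)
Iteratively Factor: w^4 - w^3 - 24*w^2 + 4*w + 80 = (w + 2)*(w^3 - 3*w^2 - 18*w + 40) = (w + 2)*(w + 4)*(w^2 - 7*w + 10) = (w - 5)*(w + 2)*(w + 4)*(w - 2)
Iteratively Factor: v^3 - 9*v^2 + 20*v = (v - 4)*(v^2 - 5*v) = v*(v - 4)*(v - 5)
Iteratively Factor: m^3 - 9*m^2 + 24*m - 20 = (m - 2)*(m^2 - 7*m + 10) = (m - 2)^2*(m - 5)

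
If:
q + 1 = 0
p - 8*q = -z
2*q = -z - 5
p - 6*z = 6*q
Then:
No Solution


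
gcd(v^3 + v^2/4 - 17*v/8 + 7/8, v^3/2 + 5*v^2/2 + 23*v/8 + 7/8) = 1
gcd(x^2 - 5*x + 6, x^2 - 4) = x - 2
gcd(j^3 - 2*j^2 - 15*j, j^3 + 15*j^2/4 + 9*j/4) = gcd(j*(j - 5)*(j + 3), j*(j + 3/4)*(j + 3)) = j^2 + 3*j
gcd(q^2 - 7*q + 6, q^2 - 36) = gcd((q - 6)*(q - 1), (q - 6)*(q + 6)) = q - 6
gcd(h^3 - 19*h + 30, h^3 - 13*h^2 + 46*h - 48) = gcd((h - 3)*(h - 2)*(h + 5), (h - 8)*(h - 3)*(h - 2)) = h^2 - 5*h + 6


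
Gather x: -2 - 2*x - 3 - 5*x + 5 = -7*x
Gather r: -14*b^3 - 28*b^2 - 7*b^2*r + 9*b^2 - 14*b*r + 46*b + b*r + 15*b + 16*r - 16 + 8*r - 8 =-14*b^3 - 19*b^2 + 61*b + r*(-7*b^2 - 13*b + 24) - 24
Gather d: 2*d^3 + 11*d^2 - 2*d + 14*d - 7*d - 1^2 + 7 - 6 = 2*d^3 + 11*d^2 + 5*d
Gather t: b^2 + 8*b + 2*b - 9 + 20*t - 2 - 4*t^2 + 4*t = b^2 + 10*b - 4*t^2 + 24*t - 11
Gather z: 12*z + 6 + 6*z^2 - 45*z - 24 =6*z^2 - 33*z - 18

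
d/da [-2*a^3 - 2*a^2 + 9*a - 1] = -6*a^2 - 4*a + 9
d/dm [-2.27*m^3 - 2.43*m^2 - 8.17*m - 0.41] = -6.81*m^2 - 4.86*m - 8.17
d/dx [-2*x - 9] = -2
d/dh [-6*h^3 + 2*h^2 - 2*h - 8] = -18*h^2 + 4*h - 2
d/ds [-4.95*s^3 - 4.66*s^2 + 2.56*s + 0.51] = -14.85*s^2 - 9.32*s + 2.56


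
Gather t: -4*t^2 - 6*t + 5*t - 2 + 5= -4*t^2 - t + 3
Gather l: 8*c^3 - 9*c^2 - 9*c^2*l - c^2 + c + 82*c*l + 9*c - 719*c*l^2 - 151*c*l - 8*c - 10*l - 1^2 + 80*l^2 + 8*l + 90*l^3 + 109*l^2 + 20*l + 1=8*c^3 - 10*c^2 + 2*c + 90*l^3 + l^2*(189 - 719*c) + l*(-9*c^2 - 69*c + 18)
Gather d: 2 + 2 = 4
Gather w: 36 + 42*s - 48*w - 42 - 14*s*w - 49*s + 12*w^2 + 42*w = -7*s + 12*w^2 + w*(-14*s - 6) - 6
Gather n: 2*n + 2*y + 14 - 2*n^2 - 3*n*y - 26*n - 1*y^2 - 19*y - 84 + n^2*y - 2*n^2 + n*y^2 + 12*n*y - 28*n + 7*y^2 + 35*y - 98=n^2*(y - 4) + n*(y^2 + 9*y - 52) + 6*y^2 + 18*y - 168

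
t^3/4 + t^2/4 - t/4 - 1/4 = (t/4 + 1/4)*(t - 1)*(t + 1)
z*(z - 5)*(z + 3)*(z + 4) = z^4 + 2*z^3 - 23*z^2 - 60*z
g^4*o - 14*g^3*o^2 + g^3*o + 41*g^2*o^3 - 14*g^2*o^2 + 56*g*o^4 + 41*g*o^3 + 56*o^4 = (g - 8*o)*(g - 7*o)*(g + o)*(g*o + o)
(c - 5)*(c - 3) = c^2 - 8*c + 15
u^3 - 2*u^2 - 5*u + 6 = (u - 3)*(u - 1)*(u + 2)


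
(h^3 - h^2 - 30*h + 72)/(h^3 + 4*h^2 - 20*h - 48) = (h - 3)/(h + 2)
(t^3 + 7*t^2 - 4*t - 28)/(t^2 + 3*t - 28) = (t^2 - 4)/(t - 4)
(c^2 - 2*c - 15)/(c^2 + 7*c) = (c^2 - 2*c - 15)/(c*(c + 7))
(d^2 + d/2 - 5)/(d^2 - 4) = (d + 5/2)/(d + 2)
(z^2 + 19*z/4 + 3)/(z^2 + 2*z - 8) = (z + 3/4)/(z - 2)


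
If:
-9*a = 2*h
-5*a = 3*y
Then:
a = -3*y/5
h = 27*y/10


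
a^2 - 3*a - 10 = (a - 5)*(a + 2)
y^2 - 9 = (y - 3)*(y + 3)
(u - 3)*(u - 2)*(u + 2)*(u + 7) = u^4 + 4*u^3 - 25*u^2 - 16*u + 84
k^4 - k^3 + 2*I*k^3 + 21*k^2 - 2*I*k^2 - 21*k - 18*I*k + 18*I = (k - 1)*(k - 3*I)*(k - I)*(k + 6*I)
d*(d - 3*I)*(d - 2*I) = d^3 - 5*I*d^2 - 6*d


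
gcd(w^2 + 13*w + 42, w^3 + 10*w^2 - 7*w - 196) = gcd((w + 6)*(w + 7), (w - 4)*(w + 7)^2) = w + 7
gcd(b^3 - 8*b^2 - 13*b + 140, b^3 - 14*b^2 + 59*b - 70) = b^2 - 12*b + 35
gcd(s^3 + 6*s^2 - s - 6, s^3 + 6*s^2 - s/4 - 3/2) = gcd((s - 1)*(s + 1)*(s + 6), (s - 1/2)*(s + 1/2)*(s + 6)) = s + 6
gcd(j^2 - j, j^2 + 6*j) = j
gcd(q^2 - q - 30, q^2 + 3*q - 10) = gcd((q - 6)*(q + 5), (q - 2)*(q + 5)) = q + 5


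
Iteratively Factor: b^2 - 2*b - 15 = (b - 5)*(b + 3)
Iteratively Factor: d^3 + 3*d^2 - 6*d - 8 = (d + 4)*(d^2 - d - 2) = (d + 1)*(d + 4)*(d - 2)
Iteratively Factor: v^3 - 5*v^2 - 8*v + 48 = (v + 3)*(v^2 - 8*v + 16) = (v - 4)*(v + 3)*(v - 4)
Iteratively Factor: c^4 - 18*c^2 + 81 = (c + 3)*(c^3 - 3*c^2 - 9*c + 27) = (c - 3)*(c + 3)*(c^2 - 9) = (c - 3)^2*(c + 3)*(c + 3)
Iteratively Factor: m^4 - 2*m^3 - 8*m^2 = (m)*(m^3 - 2*m^2 - 8*m) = m*(m + 2)*(m^2 - 4*m) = m*(m - 4)*(m + 2)*(m)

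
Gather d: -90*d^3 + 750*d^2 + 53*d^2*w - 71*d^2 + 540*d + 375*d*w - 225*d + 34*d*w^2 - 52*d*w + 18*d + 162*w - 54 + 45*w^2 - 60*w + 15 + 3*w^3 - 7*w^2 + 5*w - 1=-90*d^3 + d^2*(53*w + 679) + d*(34*w^2 + 323*w + 333) + 3*w^3 + 38*w^2 + 107*w - 40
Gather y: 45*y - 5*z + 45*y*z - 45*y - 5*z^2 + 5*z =45*y*z - 5*z^2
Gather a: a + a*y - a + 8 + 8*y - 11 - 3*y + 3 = a*y + 5*y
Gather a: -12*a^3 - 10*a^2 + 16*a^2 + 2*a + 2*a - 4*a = -12*a^3 + 6*a^2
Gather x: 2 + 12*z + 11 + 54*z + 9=66*z + 22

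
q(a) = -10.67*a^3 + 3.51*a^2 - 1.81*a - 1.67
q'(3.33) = -333.39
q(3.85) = -565.51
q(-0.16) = -1.25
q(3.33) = -362.78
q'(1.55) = -67.83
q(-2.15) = 124.49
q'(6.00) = -1112.05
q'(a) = -32.01*a^2 + 7.02*a - 1.81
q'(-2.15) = -164.87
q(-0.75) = 6.16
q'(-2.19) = -170.71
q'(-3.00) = -310.96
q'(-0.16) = -3.75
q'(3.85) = -449.25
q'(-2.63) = -241.68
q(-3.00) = 323.44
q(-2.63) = 221.47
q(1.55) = -35.78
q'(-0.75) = -25.08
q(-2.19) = 131.20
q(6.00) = -2190.89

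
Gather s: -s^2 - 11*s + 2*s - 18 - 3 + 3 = -s^2 - 9*s - 18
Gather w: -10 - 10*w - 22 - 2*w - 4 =-12*w - 36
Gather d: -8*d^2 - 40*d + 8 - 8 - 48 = -8*d^2 - 40*d - 48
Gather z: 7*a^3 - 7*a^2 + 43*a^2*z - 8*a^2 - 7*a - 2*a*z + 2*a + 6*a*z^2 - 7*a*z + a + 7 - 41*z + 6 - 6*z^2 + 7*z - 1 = 7*a^3 - 15*a^2 - 4*a + z^2*(6*a - 6) + z*(43*a^2 - 9*a - 34) + 12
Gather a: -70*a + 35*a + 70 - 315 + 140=-35*a - 105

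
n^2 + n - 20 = (n - 4)*(n + 5)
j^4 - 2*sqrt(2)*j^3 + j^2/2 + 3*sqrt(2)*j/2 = j*(j - 3*sqrt(2)/2)*(j - sqrt(2))*(j + sqrt(2)/2)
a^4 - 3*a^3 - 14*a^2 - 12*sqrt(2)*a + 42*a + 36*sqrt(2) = (a - 3)*(a - 3*sqrt(2))*(a + sqrt(2))*(a + 2*sqrt(2))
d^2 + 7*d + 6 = (d + 1)*(d + 6)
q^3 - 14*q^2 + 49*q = q*(q - 7)^2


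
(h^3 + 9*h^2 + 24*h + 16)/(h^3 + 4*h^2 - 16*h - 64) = (h + 1)/(h - 4)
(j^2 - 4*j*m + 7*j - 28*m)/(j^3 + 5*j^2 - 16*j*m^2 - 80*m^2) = (j + 7)/(j^2 + 4*j*m + 5*j + 20*m)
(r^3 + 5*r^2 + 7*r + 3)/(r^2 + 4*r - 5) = (r^3 + 5*r^2 + 7*r + 3)/(r^2 + 4*r - 5)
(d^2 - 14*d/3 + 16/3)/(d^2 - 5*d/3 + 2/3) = (3*d^2 - 14*d + 16)/(3*d^2 - 5*d + 2)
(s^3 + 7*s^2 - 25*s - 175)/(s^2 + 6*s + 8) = (s^3 + 7*s^2 - 25*s - 175)/(s^2 + 6*s + 8)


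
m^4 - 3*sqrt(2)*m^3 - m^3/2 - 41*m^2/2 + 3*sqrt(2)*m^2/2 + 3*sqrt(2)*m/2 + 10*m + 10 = (m - 1)*(m + 1/2)*(m - 5*sqrt(2))*(m + 2*sqrt(2))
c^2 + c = c*(c + 1)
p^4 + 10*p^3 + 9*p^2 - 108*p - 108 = (p - 3)*(p + 1)*(p + 6)^2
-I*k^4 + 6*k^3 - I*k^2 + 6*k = k*(k - I)*(k + 6*I)*(-I*k + 1)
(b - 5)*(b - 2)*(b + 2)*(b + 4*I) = b^4 - 5*b^3 + 4*I*b^3 - 4*b^2 - 20*I*b^2 + 20*b - 16*I*b + 80*I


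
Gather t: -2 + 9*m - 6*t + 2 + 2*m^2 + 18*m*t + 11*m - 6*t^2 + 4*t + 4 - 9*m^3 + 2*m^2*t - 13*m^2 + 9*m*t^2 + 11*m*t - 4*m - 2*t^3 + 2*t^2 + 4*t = -9*m^3 - 11*m^2 + 16*m - 2*t^3 + t^2*(9*m - 4) + t*(2*m^2 + 29*m + 2) + 4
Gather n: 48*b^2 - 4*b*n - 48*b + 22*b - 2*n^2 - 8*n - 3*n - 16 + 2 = 48*b^2 - 26*b - 2*n^2 + n*(-4*b - 11) - 14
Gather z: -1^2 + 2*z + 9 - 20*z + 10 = 18 - 18*z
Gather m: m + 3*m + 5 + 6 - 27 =4*m - 16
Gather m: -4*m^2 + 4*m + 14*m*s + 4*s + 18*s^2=-4*m^2 + m*(14*s + 4) + 18*s^2 + 4*s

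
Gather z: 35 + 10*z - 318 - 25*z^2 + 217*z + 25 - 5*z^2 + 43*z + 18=-30*z^2 + 270*z - 240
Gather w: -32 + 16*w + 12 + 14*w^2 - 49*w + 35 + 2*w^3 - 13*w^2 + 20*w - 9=2*w^3 + w^2 - 13*w + 6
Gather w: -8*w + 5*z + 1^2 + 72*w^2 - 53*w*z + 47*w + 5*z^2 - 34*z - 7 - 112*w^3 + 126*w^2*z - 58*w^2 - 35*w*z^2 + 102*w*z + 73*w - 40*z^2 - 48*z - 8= -112*w^3 + w^2*(126*z + 14) + w*(-35*z^2 + 49*z + 112) - 35*z^2 - 77*z - 14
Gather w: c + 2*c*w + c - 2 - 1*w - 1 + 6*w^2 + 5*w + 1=2*c + 6*w^2 + w*(2*c + 4) - 2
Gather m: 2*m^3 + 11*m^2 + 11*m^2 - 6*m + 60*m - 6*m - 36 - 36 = 2*m^3 + 22*m^2 + 48*m - 72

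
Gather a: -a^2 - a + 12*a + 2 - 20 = -a^2 + 11*a - 18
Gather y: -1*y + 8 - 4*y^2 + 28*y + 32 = -4*y^2 + 27*y + 40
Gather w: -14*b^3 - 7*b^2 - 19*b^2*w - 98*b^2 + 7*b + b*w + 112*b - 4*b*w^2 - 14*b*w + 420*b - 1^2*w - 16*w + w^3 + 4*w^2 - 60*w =-14*b^3 - 105*b^2 + 539*b + w^3 + w^2*(4 - 4*b) + w*(-19*b^2 - 13*b - 77)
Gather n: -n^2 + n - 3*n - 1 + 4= -n^2 - 2*n + 3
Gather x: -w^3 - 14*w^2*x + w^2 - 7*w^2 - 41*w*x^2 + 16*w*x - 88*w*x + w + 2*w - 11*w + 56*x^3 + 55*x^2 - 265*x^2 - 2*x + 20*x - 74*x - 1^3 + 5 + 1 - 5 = -w^3 - 6*w^2 - 8*w + 56*x^3 + x^2*(-41*w - 210) + x*(-14*w^2 - 72*w - 56)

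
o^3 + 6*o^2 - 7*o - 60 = (o - 3)*(o + 4)*(o + 5)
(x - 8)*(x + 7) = x^2 - x - 56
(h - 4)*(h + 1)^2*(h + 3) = h^4 + h^3 - 13*h^2 - 25*h - 12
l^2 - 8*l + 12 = (l - 6)*(l - 2)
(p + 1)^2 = p^2 + 2*p + 1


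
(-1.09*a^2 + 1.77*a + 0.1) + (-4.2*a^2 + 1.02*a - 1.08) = -5.29*a^2 + 2.79*a - 0.98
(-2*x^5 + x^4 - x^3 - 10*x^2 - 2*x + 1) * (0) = 0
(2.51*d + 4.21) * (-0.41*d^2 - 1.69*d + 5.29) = -1.0291*d^3 - 5.968*d^2 + 6.163*d + 22.2709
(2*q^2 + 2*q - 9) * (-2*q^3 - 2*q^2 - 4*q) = -4*q^5 - 8*q^4 + 6*q^3 + 10*q^2 + 36*q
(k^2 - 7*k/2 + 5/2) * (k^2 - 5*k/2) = k^4 - 6*k^3 + 45*k^2/4 - 25*k/4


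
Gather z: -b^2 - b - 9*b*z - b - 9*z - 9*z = -b^2 - 2*b + z*(-9*b - 18)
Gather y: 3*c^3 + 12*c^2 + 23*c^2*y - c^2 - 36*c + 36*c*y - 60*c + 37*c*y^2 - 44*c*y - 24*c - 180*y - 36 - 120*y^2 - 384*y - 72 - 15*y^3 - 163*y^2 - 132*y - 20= 3*c^3 + 11*c^2 - 120*c - 15*y^3 + y^2*(37*c - 283) + y*(23*c^2 - 8*c - 696) - 128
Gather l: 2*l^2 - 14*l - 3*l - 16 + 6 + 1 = 2*l^2 - 17*l - 9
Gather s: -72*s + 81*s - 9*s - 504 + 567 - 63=0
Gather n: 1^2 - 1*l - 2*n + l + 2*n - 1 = 0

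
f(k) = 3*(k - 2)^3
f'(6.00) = 144.00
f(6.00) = 192.00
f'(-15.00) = 2601.00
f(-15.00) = -14739.00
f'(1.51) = 2.16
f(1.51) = -0.35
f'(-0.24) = 45.16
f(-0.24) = -33.72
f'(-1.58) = 115.35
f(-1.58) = -137.65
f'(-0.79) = 70.06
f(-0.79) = -65.15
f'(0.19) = 29.48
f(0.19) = -17.79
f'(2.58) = 3.03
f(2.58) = 0.59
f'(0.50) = 20.25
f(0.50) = -10.12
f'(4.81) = 71.06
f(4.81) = 66.56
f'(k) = 9*(k - 2)^2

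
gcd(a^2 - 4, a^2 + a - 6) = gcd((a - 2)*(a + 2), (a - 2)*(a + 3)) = a - 2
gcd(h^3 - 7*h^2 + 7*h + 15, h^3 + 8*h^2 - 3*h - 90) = h - 3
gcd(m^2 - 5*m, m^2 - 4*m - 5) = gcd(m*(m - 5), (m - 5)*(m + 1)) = m - 5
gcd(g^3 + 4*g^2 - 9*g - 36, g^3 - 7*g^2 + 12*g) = g - 3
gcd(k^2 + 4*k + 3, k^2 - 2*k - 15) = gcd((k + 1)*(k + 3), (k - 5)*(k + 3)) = k + 3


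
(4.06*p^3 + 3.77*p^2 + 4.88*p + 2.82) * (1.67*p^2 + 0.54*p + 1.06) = 6.7802*p^5 + 8.4883*p^4 + 14.489*p^3 + 11.3408*p^2 + 6.6956*p + 2.9892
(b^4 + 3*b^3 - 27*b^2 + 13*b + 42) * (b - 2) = b^5 + b^4 - 33*b^3 + 67*b^2 + 16*b - 84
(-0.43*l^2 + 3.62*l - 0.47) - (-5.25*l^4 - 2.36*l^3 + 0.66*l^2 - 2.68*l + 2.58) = 5.25*l^4 + 2.36*l^3 - 1.09*l^2 + 6.3*l - 3.05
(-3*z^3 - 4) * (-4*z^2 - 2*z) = 12*z^5 + 6*z^4 + 16*z^2 + 8*z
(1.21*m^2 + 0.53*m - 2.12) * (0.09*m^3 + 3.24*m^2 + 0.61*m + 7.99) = 0.1089*m^5 + 3.9681*m^4 + 2.2645*m^3 + 3.1224*m^2 + 2.9415*m - 16.9388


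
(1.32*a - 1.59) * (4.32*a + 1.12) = 5.7024*a^2 - 5.3904*a - 1.7808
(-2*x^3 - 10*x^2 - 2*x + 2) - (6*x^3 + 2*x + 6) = -8*x^3 - 10*x^2 - 4*x - 4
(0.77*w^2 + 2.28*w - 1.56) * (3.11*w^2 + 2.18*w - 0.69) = 2.3947*w^4 + 8.7694*w^3 - 0.412500000000001*w^2 - 4.974*w + 1.0764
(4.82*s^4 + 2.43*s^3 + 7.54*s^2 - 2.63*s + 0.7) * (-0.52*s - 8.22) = -2.5064*s^5 - 40.884*s^4 - 23.8954*s^3 - 60.6112*s^2 + 21.2546*s - 5.754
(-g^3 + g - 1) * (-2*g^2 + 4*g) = 2*g^5 - 4*g^4 - 2*g^3 + 6*g^2 - 4*g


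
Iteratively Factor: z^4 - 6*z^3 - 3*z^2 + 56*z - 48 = (z + 3)*(z^3 - 9*z^2 + 24*z - 16) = (z - 4)*(z + 3)*(z^2 - 5*z + 4) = (z - 4)^2*(z + 3)*(z - 1)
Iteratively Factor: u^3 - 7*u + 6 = (u - 1)*(u^2 + u - 6) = (u - 1)*(u + 3)*(u - 2)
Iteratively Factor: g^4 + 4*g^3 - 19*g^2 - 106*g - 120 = (g + 3)*(g^3 + g^2 - 22*g - 40) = (g - 5)*(g + 3)*(g^2 + 6*g + 8) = (g - 5)*(g + 3)*(g + 4)*(g + 2)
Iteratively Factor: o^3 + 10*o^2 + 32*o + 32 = (o + 2)*(o^2 + 8*o + 16) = (o + 2)*(o + 4)*(o + 4)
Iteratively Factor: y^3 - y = (y - 1)*(y^2 + y) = y*(y - 1)*(y + 1)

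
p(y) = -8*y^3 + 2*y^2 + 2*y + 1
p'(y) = -24*y^2 + 4*y + 2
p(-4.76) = 899.60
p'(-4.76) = -560.82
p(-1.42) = 25.10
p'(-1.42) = -52.07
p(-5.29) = 1230.68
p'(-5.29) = -690.78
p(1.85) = -39.11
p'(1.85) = -72.74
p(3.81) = -404.80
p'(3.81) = -331.15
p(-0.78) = 4.45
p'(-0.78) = -15.72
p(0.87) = -1.01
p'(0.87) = -12.69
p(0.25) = 1.50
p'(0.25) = 1.50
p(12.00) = -13511.00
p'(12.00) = -3406.00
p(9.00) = -5651.00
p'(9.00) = -1906.00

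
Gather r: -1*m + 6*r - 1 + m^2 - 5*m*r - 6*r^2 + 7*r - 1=m^2 - m - 6*r^2 + r*(13 - 5*m) - 2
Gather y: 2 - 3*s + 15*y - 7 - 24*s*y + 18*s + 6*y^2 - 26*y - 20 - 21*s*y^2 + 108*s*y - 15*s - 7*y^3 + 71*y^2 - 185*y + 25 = -7*y^3 + y^2*(77 - 21*s) + y*(84*s - 196)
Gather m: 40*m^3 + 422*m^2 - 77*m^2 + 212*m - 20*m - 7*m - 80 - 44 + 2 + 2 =40*m^3 + 345*m^2 + 185*m - 120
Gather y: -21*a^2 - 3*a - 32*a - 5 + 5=-21*a^2 - 35*a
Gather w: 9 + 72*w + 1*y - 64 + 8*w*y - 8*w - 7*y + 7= w*(8*y + 64) - 6*y - 48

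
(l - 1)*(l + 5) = l^2 + 4*l - 5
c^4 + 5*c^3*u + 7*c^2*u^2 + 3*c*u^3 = c*(c + u)^2*(c + 3*u)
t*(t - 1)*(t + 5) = t^3 + 4*t^2 - 5*t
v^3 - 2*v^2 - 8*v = v*(v - 4)*(v + 2)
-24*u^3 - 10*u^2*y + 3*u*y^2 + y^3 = (-3*u + y)*(2*u + y)*(4*u + y)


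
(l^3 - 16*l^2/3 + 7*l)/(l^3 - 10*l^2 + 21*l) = (l - 7/3)/(l - 7)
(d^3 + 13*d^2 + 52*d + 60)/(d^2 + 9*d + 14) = (d^2 + 11*d + 30)/(d + 7)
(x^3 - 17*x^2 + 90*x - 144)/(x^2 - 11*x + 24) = x - 6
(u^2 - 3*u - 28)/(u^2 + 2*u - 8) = (u - 7)/(u - 2)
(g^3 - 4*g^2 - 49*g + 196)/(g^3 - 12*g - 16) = (g^2 - 49)/(g^2 + 4*g + 4)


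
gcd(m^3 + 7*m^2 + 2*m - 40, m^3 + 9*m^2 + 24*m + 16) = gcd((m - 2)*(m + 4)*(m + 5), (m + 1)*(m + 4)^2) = m + 4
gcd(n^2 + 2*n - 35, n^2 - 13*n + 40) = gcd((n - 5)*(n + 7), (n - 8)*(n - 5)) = n - 5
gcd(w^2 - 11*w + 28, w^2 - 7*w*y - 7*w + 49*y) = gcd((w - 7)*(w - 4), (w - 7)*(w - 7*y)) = w - 7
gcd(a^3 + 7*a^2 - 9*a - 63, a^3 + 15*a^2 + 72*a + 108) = a + 3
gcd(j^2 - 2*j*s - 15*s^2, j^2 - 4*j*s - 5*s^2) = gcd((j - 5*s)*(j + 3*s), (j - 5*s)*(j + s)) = -j + 5*s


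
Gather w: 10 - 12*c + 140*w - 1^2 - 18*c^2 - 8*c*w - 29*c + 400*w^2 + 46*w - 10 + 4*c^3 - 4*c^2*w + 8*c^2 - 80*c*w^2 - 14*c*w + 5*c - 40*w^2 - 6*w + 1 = 4*c^3 - 10*c^2 - 36*c + w^2*(360 - 80*c) + w*(-4*c^2 - 22*c + 180)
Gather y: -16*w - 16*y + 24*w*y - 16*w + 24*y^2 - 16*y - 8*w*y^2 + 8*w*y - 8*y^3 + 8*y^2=-32*w - 8*y^3 + y^2*(32 - 8*w) + y*(32*w - 32)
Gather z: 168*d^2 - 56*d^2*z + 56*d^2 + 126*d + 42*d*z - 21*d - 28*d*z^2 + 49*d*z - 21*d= 224*d^2 - 28*d*z^2 + 84*d + z*(-56*d^2 + 91*d)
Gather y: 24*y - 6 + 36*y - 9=60*y - 15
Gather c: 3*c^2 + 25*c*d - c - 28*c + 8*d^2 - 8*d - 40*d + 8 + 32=3*c^2 + c*(25*d - 29) + 8*d^2 - 48*d + 40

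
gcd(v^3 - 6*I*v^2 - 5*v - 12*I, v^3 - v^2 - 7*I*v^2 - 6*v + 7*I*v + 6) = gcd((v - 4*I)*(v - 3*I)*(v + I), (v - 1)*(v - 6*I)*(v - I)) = 1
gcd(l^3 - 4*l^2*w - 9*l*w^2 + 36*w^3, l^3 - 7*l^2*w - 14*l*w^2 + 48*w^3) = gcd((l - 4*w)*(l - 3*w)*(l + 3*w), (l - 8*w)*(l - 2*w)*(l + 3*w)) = l + 3*w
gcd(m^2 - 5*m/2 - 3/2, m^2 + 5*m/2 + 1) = m + 1/2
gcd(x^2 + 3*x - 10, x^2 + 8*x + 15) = x + 5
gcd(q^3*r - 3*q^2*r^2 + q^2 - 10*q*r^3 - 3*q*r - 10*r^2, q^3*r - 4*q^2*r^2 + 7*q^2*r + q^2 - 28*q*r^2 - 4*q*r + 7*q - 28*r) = q*r + 1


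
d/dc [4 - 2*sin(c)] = -2*cos(c)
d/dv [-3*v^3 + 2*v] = 2 - 9*v^2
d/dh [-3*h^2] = -6*h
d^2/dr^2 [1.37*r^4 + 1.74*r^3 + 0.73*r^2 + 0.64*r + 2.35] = 16.44*r^2 + 10.44*r + 1.46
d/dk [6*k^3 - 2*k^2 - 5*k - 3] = 18*k^2 - 4*k - 5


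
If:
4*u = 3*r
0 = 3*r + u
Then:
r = 0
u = 0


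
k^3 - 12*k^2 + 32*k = k*(k - 8)*(k - 4)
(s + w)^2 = s^2 + 2*s*w + w^2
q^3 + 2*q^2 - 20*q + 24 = (q - 2)^2*(q + 6)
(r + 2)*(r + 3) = r^2 + 5*r + 6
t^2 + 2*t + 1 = (t + 1)^2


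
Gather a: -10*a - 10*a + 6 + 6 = 12 - 20*a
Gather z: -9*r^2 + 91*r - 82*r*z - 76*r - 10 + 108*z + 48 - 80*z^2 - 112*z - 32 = -9*r^2 + 15*r - 80*z^2 + z*(-82*r - 4) + 6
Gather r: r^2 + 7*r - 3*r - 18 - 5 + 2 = r^2 + 4*r - 21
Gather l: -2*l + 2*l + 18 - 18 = 0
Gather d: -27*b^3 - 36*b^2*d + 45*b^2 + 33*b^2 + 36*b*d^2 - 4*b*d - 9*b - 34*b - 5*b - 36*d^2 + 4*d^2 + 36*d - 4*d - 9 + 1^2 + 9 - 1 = -27*b^3 + 78*b^2 - 48*b + d^2*(36*b - 32) + d*(-36*b^2 - 4*b + 32)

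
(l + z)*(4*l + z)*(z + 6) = 4*l^2*z + 24*l^2 + 5*l*z^2 + 30*l*z + z^3 + 6*z^2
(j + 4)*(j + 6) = j^2 + 10*j + 24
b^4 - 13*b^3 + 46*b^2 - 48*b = b*(b - 8)*(b - 3)*(b - 2)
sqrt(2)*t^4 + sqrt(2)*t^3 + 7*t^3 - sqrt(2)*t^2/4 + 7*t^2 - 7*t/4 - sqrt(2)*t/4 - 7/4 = (t - 1/2)*(t + 1)*(t + 7*sqrt(2)/2)*(sqrt(2)*t + sqrt(2)/2)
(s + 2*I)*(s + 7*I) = s^2 + 9*I*s - 14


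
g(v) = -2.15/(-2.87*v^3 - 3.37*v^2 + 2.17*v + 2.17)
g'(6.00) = -0.00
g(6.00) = 0.00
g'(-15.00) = -0.00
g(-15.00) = -0.00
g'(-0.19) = 2.46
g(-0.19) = -1.30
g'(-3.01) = -0.06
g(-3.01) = -0.05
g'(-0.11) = 1.68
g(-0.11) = -1.13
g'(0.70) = -13.11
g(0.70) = -2.04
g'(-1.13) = -13.17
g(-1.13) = 4.84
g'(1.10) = -3.02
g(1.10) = 0.64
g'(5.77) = -0.00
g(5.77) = 0.00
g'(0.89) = -65.47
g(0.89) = 3.64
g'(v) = -2.15*(8.61*v^2 + 6.74*v - 2.17)/(-2.87*v^3 - 3.37*v^2 + 2.17*v + 2.17)^2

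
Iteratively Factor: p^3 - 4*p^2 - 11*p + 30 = (p - 2)*(p^2 - 2*p - 15) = (p - 5)*(p - 2)*(p + 3)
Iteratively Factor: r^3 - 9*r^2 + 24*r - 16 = (r - 4)*(r^2 - 5*r + 4) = (r - 4)^2*(r - 1)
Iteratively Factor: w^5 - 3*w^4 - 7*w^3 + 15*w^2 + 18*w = (w - 3)*(w^4 - 7*w^2 - 6*w) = (w - 3)*(w + 2)*(w^3 - 2*w^2 - 3*w) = (w - 3)^2*(w + 2)*(w^2 + w) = (w - 3)^2*(w + 1)*(w + 2)*(w)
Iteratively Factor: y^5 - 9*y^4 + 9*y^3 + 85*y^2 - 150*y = (y - 5)*(y^4 - 4*y^3 - 11*y^2 + 30*y) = y*(y - 5)*(y^3 - 4*y^2 - 11*y + 30) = y*(y - 5)*(y - 2)*(y^2 - 2*y - 15) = y*(y - 5)*(y - 2)*(y + 3)*(y - 5)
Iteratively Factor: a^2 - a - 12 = (a + 3)*(a - 4)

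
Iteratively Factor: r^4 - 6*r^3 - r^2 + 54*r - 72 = (r - 4)*(r^3 - 2*r^2 - 9*r + 18) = (r - 4)*(r - 3)*(r^2 + r - 6) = (r - 4)*(r - 3)*(r - 2)*(r + 3)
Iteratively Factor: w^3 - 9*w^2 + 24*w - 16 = (w - 4)*(w^2 - 5*w + 4) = (w - 4)^2*(w - 1)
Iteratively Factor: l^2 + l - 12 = (l + 4)*(l - 3)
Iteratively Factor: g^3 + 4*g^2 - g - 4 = (g + 1)*(g^2 + 3*g - 4) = (g - 1)*(g + 1)*(g + 4)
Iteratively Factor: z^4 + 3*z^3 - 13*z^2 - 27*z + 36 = (z + 4)*(z^3 - z^2 - 9*z + 9) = (z - 1)*(z + 4)*(z^2 - 9) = (z - 1)*(z + 3)*(z + 4)*(z - 3)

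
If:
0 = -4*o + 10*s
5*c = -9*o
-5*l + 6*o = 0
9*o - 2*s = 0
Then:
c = 0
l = 0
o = 0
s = 0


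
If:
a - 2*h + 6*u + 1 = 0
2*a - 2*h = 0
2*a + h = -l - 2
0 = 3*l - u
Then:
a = -7/11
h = -7/11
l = -1/11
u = -3/11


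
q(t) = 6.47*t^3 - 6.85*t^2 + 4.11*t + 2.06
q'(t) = 19.41*t^2 - 13.7*t + 4.11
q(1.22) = 8.63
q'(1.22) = 16.29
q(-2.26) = -116.90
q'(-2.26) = 134.21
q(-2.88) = -221.15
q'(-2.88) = 204.56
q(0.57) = 3.38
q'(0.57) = 2.61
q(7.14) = 2037.24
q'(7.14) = 895.81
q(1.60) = 17.60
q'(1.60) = 31.88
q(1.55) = 16.07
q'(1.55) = 29.51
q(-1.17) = -22.49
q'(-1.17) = 46.71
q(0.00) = 2.06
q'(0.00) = 4.11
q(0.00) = 2.06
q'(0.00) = 4.11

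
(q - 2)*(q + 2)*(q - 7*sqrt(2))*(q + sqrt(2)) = q^4 - 6*sqrt(2)*q^3 - 18*q^2 + 24*sqrt(2)*q + 56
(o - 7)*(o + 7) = o^2 - 49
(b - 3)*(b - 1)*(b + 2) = b^3 - 2*b^2 - 5*b + 6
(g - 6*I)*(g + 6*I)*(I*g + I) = I*g^3 + I*g^2 + 36*I*g + 36*I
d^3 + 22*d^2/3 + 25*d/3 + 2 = (d + 1/3)*(d + 1)*(d + 6)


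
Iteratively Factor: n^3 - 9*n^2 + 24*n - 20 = (n - 2)*(n^2 - 7*n + 10) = (n - 5)*(n - 2)*(n - 2)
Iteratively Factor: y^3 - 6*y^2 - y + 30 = (y - 3)*(y^2 - 3*y - 10) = (y - 3)*(y + 2)*(y - 5)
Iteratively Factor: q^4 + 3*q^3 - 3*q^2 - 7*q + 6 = (q + 2)*(q^3 + q^2 - 5*q + 3) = (q - 1)*(q + 2)*(q^2 + 2*q - 3) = (q - 1)*(q + 2)*(q + 3)*(q - 1)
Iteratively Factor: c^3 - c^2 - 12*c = (c + 3)*(c^2 - 4*c) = c*(c + 3)*(c - 4)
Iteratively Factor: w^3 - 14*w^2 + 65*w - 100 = (w - 5)*(w^2 - 9*w + 20) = (w - 5)*(w - 4)*(w - 5)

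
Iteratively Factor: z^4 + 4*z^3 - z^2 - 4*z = (z - 1)*(z^3 + 5*z^2 + 4*z) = (z - 1)*(z + 1)*(z^2 + 4*z) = (z - 1)*(z + 1)*(z + 4)*(z)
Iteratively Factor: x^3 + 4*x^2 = (x + 4)*(x^2) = x*(x + 4)*(x)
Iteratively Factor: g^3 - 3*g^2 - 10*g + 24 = (g - 4)*(g^2 + g - 6) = (g - 4)*(g - 2)*(g + 3)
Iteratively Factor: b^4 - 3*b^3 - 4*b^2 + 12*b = (b - 3)*(b^3 - 4*b) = (b - 3)*(b - 2)*(b^2 + 2*b) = b*(b - 3)*(b - 2)*(b + 2)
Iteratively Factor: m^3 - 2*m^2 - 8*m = (m + 2)*(m^2 - 4*m) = m*(m + 2)*(m - 4)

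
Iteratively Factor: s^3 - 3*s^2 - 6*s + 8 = (s - 4)*(s^2 + s - 2) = (s - 4)*(s - 1)*(s + 2)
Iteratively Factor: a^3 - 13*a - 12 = (a + 1)*(a^2 - a - 12) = (a - 4)*(a + 1)*(a + 3)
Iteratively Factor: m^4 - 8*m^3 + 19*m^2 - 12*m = (m - 3)*(m^3 - 5*m^2 + 4*m) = (m - 4)*(m - 3)*(m^2 - m) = (m - 4)*(m - 3)*(m - 1)*(m)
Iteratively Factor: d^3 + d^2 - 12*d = (d)*(d^2 + d - 12) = d*(d + 4)*(d - 3)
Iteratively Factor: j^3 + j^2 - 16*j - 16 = (j + 1)*(j^2 - 16) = (j - 4)*(j + 1)*(j + 4)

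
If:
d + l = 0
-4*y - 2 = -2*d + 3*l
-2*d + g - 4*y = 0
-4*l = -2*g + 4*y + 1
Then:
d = 3/13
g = -5/13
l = -3/13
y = -11/52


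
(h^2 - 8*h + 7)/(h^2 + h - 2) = (h - 7)/(h + 2)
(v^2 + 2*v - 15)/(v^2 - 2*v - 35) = (v - 3)/(v - 7)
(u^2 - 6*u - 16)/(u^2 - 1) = (u^2 - 6*u - 16)/(u^2 - 1)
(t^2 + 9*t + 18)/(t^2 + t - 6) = (t + 6)/(t - 2)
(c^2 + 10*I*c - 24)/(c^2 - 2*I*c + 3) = (c^2 + 10*I*c - 24)/(c^2 - 2*I*c + 3)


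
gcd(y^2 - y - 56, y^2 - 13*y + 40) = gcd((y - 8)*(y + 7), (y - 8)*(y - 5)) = y - 8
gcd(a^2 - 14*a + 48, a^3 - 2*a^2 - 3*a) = 1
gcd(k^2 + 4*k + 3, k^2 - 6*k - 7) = k + 1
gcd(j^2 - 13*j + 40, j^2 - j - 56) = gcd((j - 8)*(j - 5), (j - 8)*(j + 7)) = j - 8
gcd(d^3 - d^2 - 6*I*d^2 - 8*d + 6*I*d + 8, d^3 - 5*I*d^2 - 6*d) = d - 2*I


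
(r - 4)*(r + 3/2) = r^2 - 5*r/2 - 6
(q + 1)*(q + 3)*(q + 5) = q^3 + 9*q^2 + 23*q + 15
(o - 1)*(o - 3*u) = o^2 - 3*o*u - o + 3*u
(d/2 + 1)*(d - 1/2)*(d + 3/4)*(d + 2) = d^4/2 + 17*d^3/8 + 37*d^2/16 - d/4 - 3/4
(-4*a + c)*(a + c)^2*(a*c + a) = -4*a^4*c - 4*a^4 - 7*a^3*c^2 - 7*a^3*c - 2*a^2*c^3 - 2*a^2*c^2 + a*c^4 + a*c^3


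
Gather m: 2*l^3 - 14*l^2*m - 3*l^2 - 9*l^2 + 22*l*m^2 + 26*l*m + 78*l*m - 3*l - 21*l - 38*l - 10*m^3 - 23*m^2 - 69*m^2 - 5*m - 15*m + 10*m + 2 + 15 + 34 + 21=2*l^3 - 12*l^2 - 62*l - 10*m^3 + m^2*(22*l - 92) + m*(-14*l^2 + 104*l - 10) + 72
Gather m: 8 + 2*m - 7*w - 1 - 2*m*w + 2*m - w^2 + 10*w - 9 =m*(4 - 2*w) - w^2 + 3*w - 2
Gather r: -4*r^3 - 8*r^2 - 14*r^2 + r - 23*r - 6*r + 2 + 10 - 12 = -4*r^3 - 22*r^2 - 28*r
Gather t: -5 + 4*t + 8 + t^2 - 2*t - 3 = t^2 + 2*t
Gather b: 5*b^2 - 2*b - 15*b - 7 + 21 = 5*b^2 - 17*b + 14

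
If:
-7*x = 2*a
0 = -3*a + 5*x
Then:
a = 0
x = 0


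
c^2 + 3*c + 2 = (c + 1)*(c + 2)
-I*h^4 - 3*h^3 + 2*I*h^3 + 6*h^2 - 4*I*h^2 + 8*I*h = h*(h - 2)*(h - 4*I)*(-I*h + 1)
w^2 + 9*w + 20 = (w + 4)*(w + 5)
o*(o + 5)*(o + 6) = o^3 + 11*o^2 + 30*o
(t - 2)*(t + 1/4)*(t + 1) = t^3 - 3*t^2/4 - 9*t/4 - 1/2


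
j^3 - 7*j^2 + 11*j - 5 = (j - 5)*(j - 1)^2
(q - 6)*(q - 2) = q^2 - 8*q + 12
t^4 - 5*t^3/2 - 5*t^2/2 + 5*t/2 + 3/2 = (t - 3)*(t - 1)*(t + 1/2)*(t + 1)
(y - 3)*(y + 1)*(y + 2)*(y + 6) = y^4 + 6*y^3 - 7*y^2 - 48*y - 36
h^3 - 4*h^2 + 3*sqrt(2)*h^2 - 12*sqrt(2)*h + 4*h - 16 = (h - 4)*(h + sqrt(2))*(h + 2*sqrt(2))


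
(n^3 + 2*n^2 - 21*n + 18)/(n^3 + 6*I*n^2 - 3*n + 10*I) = (n^3 + 2*n^2 - 21*n + 18)/(n^3 + 6*I*n^2 - 3*n + 10*I)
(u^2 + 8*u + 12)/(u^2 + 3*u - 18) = (u + 2)/(u - 3)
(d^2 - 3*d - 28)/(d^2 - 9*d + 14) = (d + 4)/(d - 2)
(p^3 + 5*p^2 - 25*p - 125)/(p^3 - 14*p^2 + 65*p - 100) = (p^2 + 10*p + 25)/(p^2 - 9*p + 20)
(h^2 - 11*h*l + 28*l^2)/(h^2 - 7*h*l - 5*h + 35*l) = (h - 4*l)/(h - 5)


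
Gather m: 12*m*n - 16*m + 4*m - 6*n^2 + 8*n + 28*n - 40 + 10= m*(12*n - 12) - 6*n^2 + 36*n - 30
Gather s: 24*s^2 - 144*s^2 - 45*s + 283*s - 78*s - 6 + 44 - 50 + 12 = -120*s^2 + 160*s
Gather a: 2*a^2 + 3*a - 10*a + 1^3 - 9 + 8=2*a^2 - 7*a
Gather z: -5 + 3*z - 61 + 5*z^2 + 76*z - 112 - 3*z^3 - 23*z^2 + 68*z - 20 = -3*z^3 - 18*z^2 + 147*z - 198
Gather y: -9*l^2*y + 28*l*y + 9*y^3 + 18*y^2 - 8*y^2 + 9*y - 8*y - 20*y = 9*y^3 + 10*y^2 + y*(-9*l^2 + 28*l - 19)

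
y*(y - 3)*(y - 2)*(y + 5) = y^4 - 19*y^2 + 30*y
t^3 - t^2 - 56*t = t*(t - 8)*(t + 7)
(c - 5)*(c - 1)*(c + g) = c^3 + c^2*g - 6*c^2 - 6*c*g + 5*c + 5*g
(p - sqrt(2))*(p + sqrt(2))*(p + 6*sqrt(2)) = p^3 + 6*sqrt(2)*p^2 - 2*p - 12*sqrt(2)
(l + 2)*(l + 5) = l^2 + 7*l + 10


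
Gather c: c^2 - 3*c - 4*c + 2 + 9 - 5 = c^2 - 7*c + 6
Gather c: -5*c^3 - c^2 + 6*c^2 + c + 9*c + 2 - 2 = -5*c^3 + 5*c^2 + 10*c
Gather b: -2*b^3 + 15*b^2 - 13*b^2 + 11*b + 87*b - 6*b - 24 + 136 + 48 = -2*b^3 + 2*b^2 + 92*b + 160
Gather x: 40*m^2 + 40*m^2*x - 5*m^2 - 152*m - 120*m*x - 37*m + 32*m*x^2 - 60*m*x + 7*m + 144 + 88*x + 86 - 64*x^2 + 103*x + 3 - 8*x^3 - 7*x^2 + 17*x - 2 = 35*m^2 - 182*m - 8*x^3 + x^2*(32*m - 71) + x*(40*m^2 - 180*m + 208) + 231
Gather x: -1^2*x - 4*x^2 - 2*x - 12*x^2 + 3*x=-16*x^2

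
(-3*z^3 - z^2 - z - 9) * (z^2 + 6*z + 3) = -3*z^5 - 19*z^4 - 16*z^3 - 18*z^2 - 57*z - 27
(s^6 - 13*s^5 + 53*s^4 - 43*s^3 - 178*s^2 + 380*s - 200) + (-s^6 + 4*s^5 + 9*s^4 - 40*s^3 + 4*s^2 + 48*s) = -9*s^5 + 62*s^4 - 83*s^3 - 174*s^2 + 428*s - 200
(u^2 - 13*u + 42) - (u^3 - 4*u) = -u^3 + u^2 - 9*u + 42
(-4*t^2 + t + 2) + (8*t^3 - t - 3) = 8*t^3 - 4*t^2 - 1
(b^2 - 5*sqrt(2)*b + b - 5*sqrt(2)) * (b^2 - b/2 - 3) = b^4 - 5*sqrt(2)*b^3 + b^3/2 - 5*sqrt(2)*b^2/2 - 7*b^2/2 - 3*b + 35*sqrt(2)*b/2 + 15*sqrt(2)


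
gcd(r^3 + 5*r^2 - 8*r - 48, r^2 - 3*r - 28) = r + 4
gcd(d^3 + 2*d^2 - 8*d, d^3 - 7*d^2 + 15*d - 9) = 1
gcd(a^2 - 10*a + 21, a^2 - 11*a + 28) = a - 7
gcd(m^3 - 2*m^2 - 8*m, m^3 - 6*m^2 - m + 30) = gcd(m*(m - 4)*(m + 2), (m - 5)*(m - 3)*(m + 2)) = m + 2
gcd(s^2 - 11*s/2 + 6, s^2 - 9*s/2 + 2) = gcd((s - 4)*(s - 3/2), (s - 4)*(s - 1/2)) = s - 4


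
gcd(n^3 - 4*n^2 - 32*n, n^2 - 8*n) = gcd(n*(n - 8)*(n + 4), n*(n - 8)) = n^2 - 8*n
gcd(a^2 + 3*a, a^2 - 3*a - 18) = a + 3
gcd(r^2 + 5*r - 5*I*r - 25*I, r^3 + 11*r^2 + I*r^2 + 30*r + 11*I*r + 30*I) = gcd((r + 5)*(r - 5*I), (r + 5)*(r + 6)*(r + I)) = r + 5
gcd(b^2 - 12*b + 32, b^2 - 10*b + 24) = b - 4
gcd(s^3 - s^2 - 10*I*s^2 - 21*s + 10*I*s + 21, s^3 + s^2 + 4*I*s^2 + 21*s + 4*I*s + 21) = s - 3*I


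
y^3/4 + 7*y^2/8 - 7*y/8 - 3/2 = (y/4 + 1)*(y - 3/2)*(y + 1)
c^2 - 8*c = c*(c - 8)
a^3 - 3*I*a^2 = a^2*(a - 3*I)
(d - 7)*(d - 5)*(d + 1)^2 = d^4 - 10*d^3 + 12*d^2 + 58*d + 35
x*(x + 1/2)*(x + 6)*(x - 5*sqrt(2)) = x^4 - 5*sqrt(2)*x^3 + 13*x^3/2 - 65*sqrt(2)*x^2/2 + 3*x^2 - 15*sqrt(2)*x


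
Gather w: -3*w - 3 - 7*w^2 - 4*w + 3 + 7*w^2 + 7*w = 0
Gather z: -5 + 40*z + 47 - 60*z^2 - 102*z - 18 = -60*z^2 - 62*z + 24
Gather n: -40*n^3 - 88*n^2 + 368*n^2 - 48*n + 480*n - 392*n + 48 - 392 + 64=-40*n^3 + 280*n^2 + 40*n - 280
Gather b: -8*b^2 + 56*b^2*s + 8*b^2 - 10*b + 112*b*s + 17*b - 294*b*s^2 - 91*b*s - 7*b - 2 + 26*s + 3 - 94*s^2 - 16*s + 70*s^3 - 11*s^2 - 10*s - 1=56*b^2*s + b*(-294*s^2 + 21*s) + 70*s^3 - 105*s^2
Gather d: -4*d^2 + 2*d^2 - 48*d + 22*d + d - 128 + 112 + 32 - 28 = -2*d^2 - 25*d - 12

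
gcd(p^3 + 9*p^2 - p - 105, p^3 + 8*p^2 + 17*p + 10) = p + 5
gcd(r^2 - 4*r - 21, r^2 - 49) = r - 7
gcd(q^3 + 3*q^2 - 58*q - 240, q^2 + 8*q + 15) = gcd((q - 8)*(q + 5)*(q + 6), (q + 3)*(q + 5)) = q + 5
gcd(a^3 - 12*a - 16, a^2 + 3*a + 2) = a + 2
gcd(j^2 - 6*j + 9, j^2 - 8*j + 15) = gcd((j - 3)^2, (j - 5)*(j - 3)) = j - 3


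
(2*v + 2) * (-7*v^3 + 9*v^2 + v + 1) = -14*v^4 + 4*v^3 + 20*v^2 + 4*v + 2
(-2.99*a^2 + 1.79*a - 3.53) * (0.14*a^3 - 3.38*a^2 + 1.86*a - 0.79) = -0.4186*a^5 + 10.3568*a^4 - 12.1058*a^3 + 17.6229*a^2 - 7.9799*a + 2.7887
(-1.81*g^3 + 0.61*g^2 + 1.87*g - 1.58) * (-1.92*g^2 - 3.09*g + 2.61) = 3.4752*g^5 + 4.4217*g^4 - 10.1994*g^3 - 1.1526*g^2 + 9.7629*g - 4.1238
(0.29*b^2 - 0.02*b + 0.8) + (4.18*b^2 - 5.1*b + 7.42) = 4.47*b^2 - 5.12*b + 8.22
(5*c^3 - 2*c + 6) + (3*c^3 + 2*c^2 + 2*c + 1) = 8*c^3 + 2*c^2 + 7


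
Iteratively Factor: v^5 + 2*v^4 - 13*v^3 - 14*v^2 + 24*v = (v + 2)*(v^4 - 13*v^2 + 12*v) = (v - 1)*(v + 2)*(v^3 + v^2 - 12*v) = v*(v - 1)*(v + 2)*(v^2 + v - 12) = v*(v - 3)*(v - 1)*(v + 2)*(v + 4)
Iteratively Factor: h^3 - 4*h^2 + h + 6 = (h + 1)*(h^2 - 5*h + 6) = (h - 3)*(h + 1)*(h - 2)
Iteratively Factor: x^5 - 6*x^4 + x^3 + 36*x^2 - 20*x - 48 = (x - 3)*(x^4 - 3*x^3 - 8*x^2 + 12*x + 16) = (x - 3)*(x - 2)*(x^3 - x^2 - 10*x - 8) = (x - 4)*(x - 3)*(x - 2)*(x^2 + 3*x + 2) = (x - 4)*(x - 3)*(x - 2)*(x + 1)*(x + 2)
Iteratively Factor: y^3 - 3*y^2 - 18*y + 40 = (y - 5)*(y^2 + 2*y - 8) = (y - 5)*(y - 2)*(y + 4)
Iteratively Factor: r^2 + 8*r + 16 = (r + 4)*(r + 4)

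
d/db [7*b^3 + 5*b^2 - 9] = b*(21*b + 10)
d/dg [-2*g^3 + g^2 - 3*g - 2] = -6*g^2 + 2*g - 3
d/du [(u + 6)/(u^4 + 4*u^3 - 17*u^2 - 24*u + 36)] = (-3*u^2 + 4*u + 5)/(u^6 - 4*u^5 - 6*u^4 + 32*u^3 + u^2 - 60*u + 36)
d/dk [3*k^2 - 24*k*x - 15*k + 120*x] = 6*k - 24*x - 15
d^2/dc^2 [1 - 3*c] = 0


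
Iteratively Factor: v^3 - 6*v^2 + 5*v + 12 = (v - 3)*(v^2 - 3*v - 4) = (v - 4)*(v - 3)*(v + 1)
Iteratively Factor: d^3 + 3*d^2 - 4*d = (d - 1)*(d^2 + 4*d) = (d - 1)*(d + 4)*(d)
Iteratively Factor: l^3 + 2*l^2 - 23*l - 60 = (l + 3)*(l^2 - l - 20) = (l - 5)*(l + 3)*(l + 4)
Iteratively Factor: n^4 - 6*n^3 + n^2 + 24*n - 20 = (n - 5)*(n^3 - n^2 - 4*n + 4) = (n - 5)*(n + 2)*(n^2 - 3*n + 2) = (n - 5)*(n - 1)*(n + 2)*(n - 2)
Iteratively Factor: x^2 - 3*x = (x)*(x - 3)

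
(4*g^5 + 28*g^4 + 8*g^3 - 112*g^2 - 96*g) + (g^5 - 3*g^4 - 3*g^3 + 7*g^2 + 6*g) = 5*g^5 + 25*g^4 + 5*g^3 - 105*g^2 - 90*g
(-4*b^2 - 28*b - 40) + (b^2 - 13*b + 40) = -3*b^2 - 41*b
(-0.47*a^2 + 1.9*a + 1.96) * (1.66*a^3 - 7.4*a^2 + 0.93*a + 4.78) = -0.7802*a^5 + 6.632*a^4 - 11.2435*a^3 - 14.9836*a^2 + 10.9048*a + 9.3688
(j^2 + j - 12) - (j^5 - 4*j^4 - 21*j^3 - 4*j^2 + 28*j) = -j^5 + 4*j^4 + 21*j^3 + 5*j^2 - 27*j - 12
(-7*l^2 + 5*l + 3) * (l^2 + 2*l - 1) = -7*l^4 - 9*l^3 + 20*l^2 + l - 3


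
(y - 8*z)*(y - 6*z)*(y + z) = y^3 - 13*y^2*z + 34*y*z^2 + 48*z^3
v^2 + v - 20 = (v - 4)*(v + 5)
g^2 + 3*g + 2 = (g + 1)*(g + 2)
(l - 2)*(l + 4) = l^2 + 2*l - 8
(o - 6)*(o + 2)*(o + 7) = o^3 + 3*o^2 - 40*o - 84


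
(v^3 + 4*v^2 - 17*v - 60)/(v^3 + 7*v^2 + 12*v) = (v^2 + v - 20)/(v*(v + 4))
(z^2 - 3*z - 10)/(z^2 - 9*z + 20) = (z + 2)/(z - 4)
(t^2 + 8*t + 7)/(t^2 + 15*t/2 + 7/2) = 2*(t + 1)/(2*t + 1)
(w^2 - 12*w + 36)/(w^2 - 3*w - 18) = (w - 6)/(w + 3)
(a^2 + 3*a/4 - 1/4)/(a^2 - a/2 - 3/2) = (4*a - 1)/(2*(2*a - 3))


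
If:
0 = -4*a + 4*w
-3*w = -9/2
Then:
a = 3/2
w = 3/2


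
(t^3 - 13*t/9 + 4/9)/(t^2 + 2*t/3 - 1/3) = (3*t^2 + t - 4)/(3*(t + 1))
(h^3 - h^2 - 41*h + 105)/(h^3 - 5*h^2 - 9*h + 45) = (h + 7)/(h + 3)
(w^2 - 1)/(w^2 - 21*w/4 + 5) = 4*(w^2 - 1)/(4*w^2 - 21*w + 20)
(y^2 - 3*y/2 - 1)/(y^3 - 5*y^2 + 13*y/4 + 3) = 2*(y - 2)/(2*y^2 - 11*y + 12)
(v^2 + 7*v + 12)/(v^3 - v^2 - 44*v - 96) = 1/(v - 8)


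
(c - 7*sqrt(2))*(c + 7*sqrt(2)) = c^2 - 98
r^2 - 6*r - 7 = (r - 7)*(r + 1)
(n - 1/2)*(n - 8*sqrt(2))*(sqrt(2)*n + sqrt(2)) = sqrt(2)*n^3 - 16*n^2 + sqrt(2)*n^2/2 - 8*n - sqrt(2)*n/2 + 8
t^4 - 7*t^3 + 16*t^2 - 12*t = t*(t - 3)*(t - 2)^2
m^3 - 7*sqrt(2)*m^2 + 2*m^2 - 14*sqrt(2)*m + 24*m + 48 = (m + 2)*(m - 4*sqrt(2))*(m - 3*sqrt(2))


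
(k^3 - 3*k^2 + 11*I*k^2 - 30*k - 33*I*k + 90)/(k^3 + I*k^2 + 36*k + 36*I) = (k^2 + k*(-3 + 5*I) - 15*I)/(k^2 - 5*I*k + 6)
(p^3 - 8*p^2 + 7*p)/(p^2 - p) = p - 7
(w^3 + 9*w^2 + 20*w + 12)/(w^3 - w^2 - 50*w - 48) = (w + 2)/(w - 8)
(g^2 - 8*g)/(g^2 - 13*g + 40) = g/(g - 5)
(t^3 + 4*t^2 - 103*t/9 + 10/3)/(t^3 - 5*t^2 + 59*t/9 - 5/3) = (t + 6)/(t - 3)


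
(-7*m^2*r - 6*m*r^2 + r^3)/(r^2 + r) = (-7*m^2 - 6*m*r + r^2)/(r + 1)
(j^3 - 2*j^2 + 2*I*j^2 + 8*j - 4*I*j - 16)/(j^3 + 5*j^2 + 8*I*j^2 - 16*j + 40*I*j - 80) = (j^2 - 2*j*(1 + I) + 4*I)/(j^2 + j*(5 + 4*I) + 20*I)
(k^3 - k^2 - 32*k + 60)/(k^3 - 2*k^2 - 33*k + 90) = (k - 2)/(k - 3)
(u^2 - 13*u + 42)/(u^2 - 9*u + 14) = (u - 6)/(u - 2)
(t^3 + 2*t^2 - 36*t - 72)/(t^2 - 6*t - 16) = (t^2 - 36)/(t - 8)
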